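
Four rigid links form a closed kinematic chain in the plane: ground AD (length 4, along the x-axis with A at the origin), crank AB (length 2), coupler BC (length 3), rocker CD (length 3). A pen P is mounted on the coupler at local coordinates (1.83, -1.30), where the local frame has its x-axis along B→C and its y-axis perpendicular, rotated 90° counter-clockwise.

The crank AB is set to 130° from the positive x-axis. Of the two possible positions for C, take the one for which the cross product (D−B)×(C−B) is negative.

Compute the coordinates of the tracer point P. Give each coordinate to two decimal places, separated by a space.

A=(0,0), D=(4.00,0)
B = A + 2.00·(cos130°, sin130°) = (-1.2856, 1.5321)
|BD| = 5.5031
circle(B,3.00) ∩ circle(D,3.00): a=2.7516, h=1.1953
  candidates: C₊=(1.6900,1.9141) cross=6.578; C₋=(1.0244,-0.3820) cross=-6.578
  mode - wants cross < 0 → take C=(1.0244,-0.3820) (cross=-6.578)
ex = (C−B)/|BC| = (0.7700,-0.6380); ey = (0.6380,0.7700)
P = B + 1.83·ex + -1.30·ey = (-0.7059,-0.6365)

-0.71 -0.64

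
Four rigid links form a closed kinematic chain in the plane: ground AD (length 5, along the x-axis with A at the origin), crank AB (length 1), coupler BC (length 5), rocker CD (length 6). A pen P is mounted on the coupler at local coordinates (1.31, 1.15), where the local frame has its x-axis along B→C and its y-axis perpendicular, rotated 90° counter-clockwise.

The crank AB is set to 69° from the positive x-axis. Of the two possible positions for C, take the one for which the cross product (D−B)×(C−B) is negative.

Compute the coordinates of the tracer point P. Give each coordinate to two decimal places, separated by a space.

1.57 -0.32

A=(0,0), D=(5.00,0)
B = A + 1.00·(cos69°, sin69°) = (0.3584, 0.9336)
|BD| = 4.7346
circle(B,5.00) ∩ circle(D,6.00): a=1.2056, h=4.8525
  candidates: C₊=(2.4972,5.4530) cross=22.974; C₋=(0.5835,-4.0613) cross=-22.974
  mode - wants cross < 0 → take C=(0.5835,-4.0613) (cross=-22.974)
ex = (C−B)/|BC| = (0.0450,-0.9990); ey = (0.9990,0.0450)
P = B + 1.31·ex + 1.15·ey = (1.5662,-0.3233)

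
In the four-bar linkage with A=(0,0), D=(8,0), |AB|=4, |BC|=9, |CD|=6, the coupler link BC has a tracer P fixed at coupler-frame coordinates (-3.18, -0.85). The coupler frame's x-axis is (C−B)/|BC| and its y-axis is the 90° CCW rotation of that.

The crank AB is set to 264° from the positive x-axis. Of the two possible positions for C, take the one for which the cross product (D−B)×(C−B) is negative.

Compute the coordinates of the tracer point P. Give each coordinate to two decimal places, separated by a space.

-3.71 -4.10

A=(0,0), D=(8.00,0)
B = A + 4.00·(cos264°, sin264°) = (-0.4181, -3.9781)
|BD| = 9.3107
circle(B,9.00) ∩ circle(D,6.00): a=7.0719, h=5.5667
  candidates: C₊=(3.5974,4.0764) cross=51.830; C₋=(8.3542,-5.9895) cross=-51.830
  mode - wants cross < 0 → take C=(8.3542,-5.9895) (cross=-51.830)
ex = (C−B)/|BC| = (0.9747,-0.2235); ey = (0.2235,0.9747)
P = B + -3.18·ex + -0.85·ey = (-3.7076,-4.0959)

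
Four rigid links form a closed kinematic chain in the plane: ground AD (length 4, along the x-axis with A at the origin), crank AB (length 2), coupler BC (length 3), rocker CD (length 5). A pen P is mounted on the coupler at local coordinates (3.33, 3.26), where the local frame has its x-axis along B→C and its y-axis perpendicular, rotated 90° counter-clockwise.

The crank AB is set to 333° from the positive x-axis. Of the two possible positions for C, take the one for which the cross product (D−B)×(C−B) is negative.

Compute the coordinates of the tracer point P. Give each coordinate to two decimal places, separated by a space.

A=(0,0), D=(4.00,0)
B = A + 2.00·(cos333°, sin333°) = (1.7820, -0.9080)
|BD| = 2.3966
circle(B,3.00) ∩ circle(D,5.00): a=-2.1397, h=2.1028
  candidates: C₊=(-0.9948,0.2274) cross=5.040; C₋=(0.5985,-3.6647) cross=-5.040
  mode - wants cross < 0 → take C=(0.5985,-3.6647) (cross=-5.040)
ex = (C−B)/|BC| = (-0.3945,-0.9189); ey = (0.9189,-0.3945)
P = B + 3.33·ex + 3.26·ey = (3.4639,-5.2540)

3.46 -5.25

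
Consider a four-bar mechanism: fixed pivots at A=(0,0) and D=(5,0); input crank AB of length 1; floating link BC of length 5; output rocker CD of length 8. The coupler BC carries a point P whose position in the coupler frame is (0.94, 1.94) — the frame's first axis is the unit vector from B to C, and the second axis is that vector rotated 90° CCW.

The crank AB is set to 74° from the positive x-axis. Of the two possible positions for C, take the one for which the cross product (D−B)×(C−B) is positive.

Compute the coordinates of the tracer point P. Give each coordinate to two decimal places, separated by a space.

A=(0,0), D=(5.00,0)
B = A + 1.00·(cos74°, sin74°) = (0.2756, 0.9613)
|BD| = 4.8212
circle(B,5.00) ∩ circle(D,8.00): a=-1.6341, h=4.7254
  candidates: C₊=(-0.3835,5.9176) cross=22.782; C₋=(-2.2678,-3.3435) cross=-22.782
  mode + wants cross > 0 → take C=(-0.3835,5.9176) (cross=22.782)
ex = (C−B)/|BC| = (-0.1318,0.9913); ey = (-0.9913,-0.1318)
P = B + 0.94·ex + 1.94·ey = (-1.7713,1.6373)

-1.77 1.64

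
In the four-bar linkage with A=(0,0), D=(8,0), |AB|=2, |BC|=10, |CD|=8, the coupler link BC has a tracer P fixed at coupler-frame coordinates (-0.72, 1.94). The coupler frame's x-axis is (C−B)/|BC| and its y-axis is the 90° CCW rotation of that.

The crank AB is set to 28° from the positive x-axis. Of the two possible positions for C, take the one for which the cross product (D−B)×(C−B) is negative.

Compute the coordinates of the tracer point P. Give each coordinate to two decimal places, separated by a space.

3.13 2.49

A=(0,0), D=(8.00,0)
B = A + 2.00·(cos28°, sin28°) = (1.7659, 0.9389)
|BD| = 6.3044
circle(B,10.00) ∩ circle(D,8.00): a=6.0073, h=7.9945
  candidates: C₊=(8.8969,7.9496) cross=50.401; C₋=(6.5156,-7.8611) cross=-50.401
  mode - wants cross < 0 → take C=(6.5156,-7.8611) (cross=-50.401)
ex = (C−B)/|BC| = (0.4750,-0.8800); ey = (0.8800,0.4750)
P = B + -0.72·ex + 1.94·ey = (3.1311,2.4940)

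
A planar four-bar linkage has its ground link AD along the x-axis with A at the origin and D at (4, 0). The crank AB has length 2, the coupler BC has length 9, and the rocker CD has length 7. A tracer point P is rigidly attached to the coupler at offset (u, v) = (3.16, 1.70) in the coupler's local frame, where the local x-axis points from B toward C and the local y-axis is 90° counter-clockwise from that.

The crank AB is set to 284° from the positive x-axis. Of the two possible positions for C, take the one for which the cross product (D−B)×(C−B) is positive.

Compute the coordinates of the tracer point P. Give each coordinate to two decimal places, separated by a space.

A=(0,0), D=(4.00,0)
B = A + 2.00·(cos284°, sin284°) = (0.4838, -1.9406)
|BD| = 4.0161
circle(B,9.00) ∩ circle(D,7.00): a=5.9920, h=6.7153
  candidates: C₊=(2.4850,6.8341) cross=26.970; C₋=(8.9748,-4.9246) cross=-26.970
  mode + wants cross > 0 → take C=(2.4850,6.8341) (cross=26.970)
ex = (C−B)/|BC| = (0.2224,0.9750); ey = (-0.9750,0.2224)
P = B + 3.16·ex + 1.70·ey = (-0.4710,1.5183)

-0.47 1.52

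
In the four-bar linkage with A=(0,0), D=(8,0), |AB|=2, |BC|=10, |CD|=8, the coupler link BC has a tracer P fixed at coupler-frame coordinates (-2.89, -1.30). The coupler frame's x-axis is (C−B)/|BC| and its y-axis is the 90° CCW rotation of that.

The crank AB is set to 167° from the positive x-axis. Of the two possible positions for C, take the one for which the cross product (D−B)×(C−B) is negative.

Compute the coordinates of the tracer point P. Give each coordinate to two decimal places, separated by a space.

A=(0,0), D=(8.00,0)
B = A + 2.00·(cos167°, sin167°) = (-1.9487, 0.4499)
|BD| = 9.9589
circle(B,10.00) ∩ circle(D,8.00): a=6.7869, h=7.3443
  candidates: C₊=(5.1630,7.4801) cross=73.141; C₋=(4.4994,-7.1935) cross=-73.141
  mode - wants cross < 0 → take C=(4.4994,-7.1935) (cross=-73.141)
ex = (C−B)/|BC| = (0.6448,-0.7643); ey = (0.7643,0.6448)
P = B + -2.89·ex + -1.30·ey = (-4.8059,1.8206)

-4.81 1.82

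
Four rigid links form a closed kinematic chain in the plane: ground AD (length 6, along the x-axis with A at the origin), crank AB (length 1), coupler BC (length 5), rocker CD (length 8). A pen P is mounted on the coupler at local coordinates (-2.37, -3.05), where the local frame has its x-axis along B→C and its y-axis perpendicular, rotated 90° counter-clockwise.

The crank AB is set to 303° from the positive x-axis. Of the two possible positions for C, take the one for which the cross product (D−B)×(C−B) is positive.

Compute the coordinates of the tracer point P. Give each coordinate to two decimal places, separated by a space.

4.17 -2.17

A=(0,0), D=(6.00,0)
B = A + 1.00·(cos303°, sin303°) = (0.5446, -0.8387)
|BD| = 5.5195
circle(B,5.00) ∩ circle(D,8.00): a=-0.7732, h=4.9398
  candidates: C₊=(-0.9702,3.9263) cross=27.265; C₋=(0.5310,-5.8387) cross=-27.265
  mode + wants cross > 0 → take C=(-0.9702,3.9263) (cross=27.265)
ex = (C−B)/|BC| = (-0.3030,0.9530); ey = (-0.9530,-0.3030)
P = B + -2.37·ex + -3.05·ey = (4.1693,-2.1732)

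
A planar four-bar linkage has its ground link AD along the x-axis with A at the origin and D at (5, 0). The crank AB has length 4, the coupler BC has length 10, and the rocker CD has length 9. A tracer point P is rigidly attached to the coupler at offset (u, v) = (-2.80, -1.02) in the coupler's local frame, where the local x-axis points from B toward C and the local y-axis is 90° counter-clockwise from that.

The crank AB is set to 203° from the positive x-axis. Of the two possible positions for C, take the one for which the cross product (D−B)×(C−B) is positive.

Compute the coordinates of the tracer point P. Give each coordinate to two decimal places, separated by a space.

A=(0,0), D=(5.00,0)
B = A + 4.00·(cos203°, sin203°) = (-3.6820, -1.5629)
|BD| = 8.8216
circle(B,10.00) ∩ circle(D,9.00): a=5.4877, h=8.3597
  candidates: C₊=(0.2378,7.6368) cross=73.746; C₋=(3.2000,-8.8182) cross=-73.746
  mode + wants cross > 0 → take C=(0.2378,7.6368) (cross=73.746)
ex = (C−B)/|BC| = (0.3920,0.9200); ey = (-0.9200,0.3920)
P = B + -2.80·ex + -1.02·ey = (-3.8412,-4.5387)

-3.84 -4.54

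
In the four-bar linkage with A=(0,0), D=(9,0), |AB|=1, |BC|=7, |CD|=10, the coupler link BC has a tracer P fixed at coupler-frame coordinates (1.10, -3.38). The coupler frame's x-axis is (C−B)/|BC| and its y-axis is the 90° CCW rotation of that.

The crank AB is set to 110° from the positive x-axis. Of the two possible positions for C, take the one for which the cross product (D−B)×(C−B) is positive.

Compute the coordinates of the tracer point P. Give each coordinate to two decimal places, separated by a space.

3.20 0.68

A=(0,0), D=(9.00,0)
B = A + 1.00·(cos110°, sin110°) = (-0.3420, 0.9397)
|BD| = 9.3892
circle(B,7.00) ∩ circle(D,10.00): a=1.9787, h=6.7145
  candidates: C₊=(2.2987,7.4225) cross=63.044; C₋=(0.9547,-5.9391) cross=-63.044
  mode + wants cross > 0 → take C=(2.2987,7.4225) (cross=63.044)
ex = (C−B)/|BC| = (0.3773,0.9261); ey = (-0.9261,0.3773)
P = B + 1.10·ex + -3.38·ey = (3.2032,0.6833)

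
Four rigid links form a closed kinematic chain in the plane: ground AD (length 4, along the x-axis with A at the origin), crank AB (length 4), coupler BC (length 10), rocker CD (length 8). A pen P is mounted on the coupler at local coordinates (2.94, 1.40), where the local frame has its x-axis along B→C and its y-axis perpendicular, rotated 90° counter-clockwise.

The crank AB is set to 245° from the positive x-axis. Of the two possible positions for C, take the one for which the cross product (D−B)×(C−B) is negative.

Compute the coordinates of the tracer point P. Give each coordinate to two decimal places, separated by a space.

1.55 -3.33

A=(0,0), D=(4.00,0)
B = A + 4.00·(cos245°, sin245°) = (-1.6905, -3.6252)
|BD| = 6.7471
circle(B,10.00) ∩ circle(D,8.00): a=6.0414, h=7.9688
  candidates: C₊=(-0.8769,6.3416) cross=53.767; C₋=(7.6864,-7.1000) cross=-53.767
  mode - wants cross < 0 → take C=(7.6864,-7.1000) (cross=-53.767)
ex = (C−B)/|BC| = (0.9377,-0.3475); ey = (0.3475,0.9377)
P = B + 2.94·ex + 1.40·ey = (1.5528,-3.3341)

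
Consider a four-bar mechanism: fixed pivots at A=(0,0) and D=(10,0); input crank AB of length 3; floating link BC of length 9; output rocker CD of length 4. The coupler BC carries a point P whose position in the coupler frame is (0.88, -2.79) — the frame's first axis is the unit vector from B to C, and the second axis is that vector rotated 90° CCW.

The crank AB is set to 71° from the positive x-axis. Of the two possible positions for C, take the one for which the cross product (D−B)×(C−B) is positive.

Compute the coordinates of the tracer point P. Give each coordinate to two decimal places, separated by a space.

2.21 0.18

A=(0,0), D=(10.00,0)
B = A + 3.00·(cos71°, sin71°) = (0.9767, 2.8366)
|BD| = 9.4586
circle(B,9.00) ∩ circle(D,4.00): a=8.1653, h=3.7851
  candidates: C₊=(9.9013,3.9988) cross=35.802; C₋=(7.6311,-3.2231) cross=-35.802
  mode + wants cross > 0 → take C=(9.9013,3.9988) (cross=35.802)
ex = (C−B)/|BC| = (0.9916,0.1291); ey = (-0.1291,0.9916)
P = B + 0.88·ex + -2.79·ey = (2.2096,0.1836)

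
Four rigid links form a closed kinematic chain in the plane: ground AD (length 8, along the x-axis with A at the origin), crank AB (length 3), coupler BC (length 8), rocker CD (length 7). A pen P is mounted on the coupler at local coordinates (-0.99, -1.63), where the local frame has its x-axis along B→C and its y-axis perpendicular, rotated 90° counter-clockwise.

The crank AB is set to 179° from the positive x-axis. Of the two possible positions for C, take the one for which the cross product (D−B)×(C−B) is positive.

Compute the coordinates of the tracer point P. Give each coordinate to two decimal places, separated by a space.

-2.74 -1.84

A=(0,0), D=(8.00,0)
B = A + 3.00·(cos179°, sin179°) = (-2.9995, 0.0524)
|BD| = 10.9997
circle(B,8.00) ∩ circle(D,7.00): a=6.1817, h=5.0781
  candidates: C₊=(3.2062,5.1010) cross=55.857; C₋=(3.1579,-5.0551) cross=-55.857
  mode + wants cross > 0 → take C=(3.2062,5.1010) (cross=55.857)
ex = (C−B)/|BC| = (0.7757,0.6311); ey = (-0.6311,0.7757)
P = B + -0.99·ex + -1.63·ey = (-2.7389,-1.8368)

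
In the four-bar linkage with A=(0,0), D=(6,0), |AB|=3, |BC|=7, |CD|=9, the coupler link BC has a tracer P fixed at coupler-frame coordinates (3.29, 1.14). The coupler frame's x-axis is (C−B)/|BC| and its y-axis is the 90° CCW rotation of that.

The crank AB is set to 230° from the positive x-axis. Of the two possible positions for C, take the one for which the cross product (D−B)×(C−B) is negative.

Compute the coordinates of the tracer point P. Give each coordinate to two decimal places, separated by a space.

0.87 -4.37

A=(0,0), D=(6.00,0)
B = A + 3.00·(cos230°, sin230°) = (-1.9284, -2.2981)
|BD| = 8.2547
circle(B,7.00) ∩ circle(D,9.00): a=2.1891, h=6.6489
  candidates: C₊=(-1.6769,4.6973) cross=54.885; C₋=(2.0252,-8.0747) cross=-54.885
  mode - wants cross < 0 → take C=(2.0252,-8.0747) (cross=-54.885)
ex = (C−B)/|BC| = (0.5648,-0.8252); ey = (0.8252,0.5648)
P = B + 3.29·ex + 1.14·ey = (0.8706,-4.3693)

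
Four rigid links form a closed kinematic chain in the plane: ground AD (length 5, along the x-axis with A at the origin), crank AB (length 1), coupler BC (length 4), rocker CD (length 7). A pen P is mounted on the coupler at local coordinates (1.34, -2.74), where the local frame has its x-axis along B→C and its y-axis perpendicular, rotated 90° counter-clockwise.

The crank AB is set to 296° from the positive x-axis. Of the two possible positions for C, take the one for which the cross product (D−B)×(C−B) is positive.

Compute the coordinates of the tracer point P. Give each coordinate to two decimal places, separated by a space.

2.19 1.60

A=(0,0), D=(5.00,0)
B = A + 1.00·(cos296°, sin296°) = (0.4384, -0.8988)
|BD| = 4.6493
circle(B,4.00) ∩ circle(D,7.00): a=-1.2242, h=3.8081
  candidates: C₊=(-1.4989,2.6008) cross=17.705; C₋=(-0.0266,-4.8717) cross=-17.705
  mode + wants cross > 0 → take C=(-1.4989,2.6008) (cross=17.705)
ex = (C−B)/|BC| = (-0.4843,0.8749); ey = (-0.8749,-0.4843)
P = B + 1.34·ex + -2.74·ey = (2.1866,1.6006)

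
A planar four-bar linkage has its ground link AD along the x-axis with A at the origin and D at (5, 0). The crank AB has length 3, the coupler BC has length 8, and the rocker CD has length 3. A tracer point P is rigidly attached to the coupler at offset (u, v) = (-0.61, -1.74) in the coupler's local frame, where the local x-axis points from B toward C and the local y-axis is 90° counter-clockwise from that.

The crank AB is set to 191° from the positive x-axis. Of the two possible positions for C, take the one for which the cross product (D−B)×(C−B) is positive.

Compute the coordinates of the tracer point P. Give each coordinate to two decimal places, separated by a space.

A=(0,0), D=(5.00,0)
B = A + 3.00·(cos191°, sin191°) = (-2.9449, -0.5724)
|BD| = 7.9655
circle(B,8.00) ∩ circle(D,3.00): a=7.4351, h=2.9528
  candidates: C₊=(4.2588,2.9070) cross=23.520; C₋=(4.6832,-2.9832) cross=-23.520
  mode + wants cross > 0 → take C=(4.2588,2.9070) (cross=23.520)
ex = (C−B)/|BC| = (0.9005,0.4349); ey = (-0.4349,0.9005)
P = B + -0.61·ex + -1.74·ey = (-2.7374,-2.4045)

-2.74 -2.40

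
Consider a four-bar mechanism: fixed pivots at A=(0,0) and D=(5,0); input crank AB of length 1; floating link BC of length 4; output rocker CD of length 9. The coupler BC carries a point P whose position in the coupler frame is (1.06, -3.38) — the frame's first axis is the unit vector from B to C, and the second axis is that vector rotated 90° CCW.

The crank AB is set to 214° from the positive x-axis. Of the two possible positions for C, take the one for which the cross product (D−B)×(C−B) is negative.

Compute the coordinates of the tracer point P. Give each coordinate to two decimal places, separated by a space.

A=(0,0), D=(5.00,0)
B = A + 1.00·(cos214°, sin214°) = (-0.8290, -0.5592)
|BD| = 5.8558
circle(B,4.00) ∩ circle(D,9.00): a=-2.6222, h=3.0206
  candidates: C₊=(-3.7277,2.1972) cross=17.688; C₋=(-3.1508,-3.8164) cross=-17.688
  mode - wants cross < 0 → take C=(-3.1508,-3.8164) (cross=-17.688)
ex = (C−B)/|BC| = (-0.5804,-0.8143); ey = (0.8143,-0.5804)
P = B + 1.06·ex + -3.38·ey = (-4.1967,0.5395)

-4.20 0.54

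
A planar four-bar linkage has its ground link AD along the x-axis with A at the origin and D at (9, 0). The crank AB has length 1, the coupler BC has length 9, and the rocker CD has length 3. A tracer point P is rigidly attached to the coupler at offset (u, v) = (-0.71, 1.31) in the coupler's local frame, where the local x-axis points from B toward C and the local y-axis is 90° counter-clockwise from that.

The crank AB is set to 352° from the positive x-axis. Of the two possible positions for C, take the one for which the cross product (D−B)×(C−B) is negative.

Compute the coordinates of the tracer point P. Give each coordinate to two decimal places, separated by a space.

0.73 1.33

A=(0,0), D=(9.00,0)
B = A + 1.00·(cos352°, sin352°) = (0.9903, -0.1392)
|BD| = 8.0109
circle(B,9.00) ∩ circle(D,3.00): a=8.4993, h=2.9600
  candidates: C₊=(9.4369,2.9680) cross=23.712; C₋=(9.5397,-2.9510) cross=-23.712
  mode - wants cross < 0 → take C=(9.5397,-2.9510) (cross=-23.712)
ex = (C−B)/|BC| = (0.9499,-0.3124); ey = (0.3124,0.9499)
P = B + -0.71·ex + 1.31·ey = (0.7251,1.3271)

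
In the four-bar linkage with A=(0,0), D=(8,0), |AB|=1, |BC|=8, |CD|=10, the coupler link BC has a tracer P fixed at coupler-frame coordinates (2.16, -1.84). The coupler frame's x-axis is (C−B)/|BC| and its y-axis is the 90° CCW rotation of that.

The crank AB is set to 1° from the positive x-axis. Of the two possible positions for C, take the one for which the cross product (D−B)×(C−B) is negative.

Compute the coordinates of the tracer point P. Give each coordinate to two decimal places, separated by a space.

A=(0,0), D=(8.00,0)
B = A + 1.00·(cos1°, sin1°) = (0.9998, 0.0175)
|BD| = 7.0002
circle(B,8.00) ∩ circle(D,10.00): a=0.9287, h=7.9459
  candidates: C₊=(1.9484,7.9610) cross=55.623; C₋=(1.9088,-7.9307) cross=-55.623
  mode - wants cross < 0 → take C=(1.9088,-7.9307) (cross=-55.623)
ex = (C−B)/|BC| = (0.1136,-0.9935); ey = (0.9935,0.1136)
P = B + 2.16·ex + -1.84·ey = (-0.5828,-2.3376)

-0.58 -2.34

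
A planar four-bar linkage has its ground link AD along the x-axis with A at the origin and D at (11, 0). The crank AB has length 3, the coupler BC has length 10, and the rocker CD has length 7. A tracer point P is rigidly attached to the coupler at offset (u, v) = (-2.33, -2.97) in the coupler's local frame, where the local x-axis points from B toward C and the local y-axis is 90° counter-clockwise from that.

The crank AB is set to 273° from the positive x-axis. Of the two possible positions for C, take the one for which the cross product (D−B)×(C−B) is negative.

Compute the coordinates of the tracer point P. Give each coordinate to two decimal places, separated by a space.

-3.13 -4.85

A=(0,0), D=(11.00,0)
B = A + 3.00·(cos273°, sin273°) = (0.1570, -2.9959)
|BD| = 11.2493
circle(B,10.00) ∩ circle(D,7.00): a=7.8914, h=6.1421
  candidates: C₊=(6.1277,5.0260) cross=69.094; C₋=(9.3992,-6.8145) cross=-69.094
  mode - wants cross < 0 → take C=(9.3992,-6.8145) (cross=-69.094)
ex = (C−B)/|BC| = (0.9242,-0.3819); ey = (0.3819,0.9242)
P = B + -2.33·ex + -2.97·ey = (-3.1306,-4.8511)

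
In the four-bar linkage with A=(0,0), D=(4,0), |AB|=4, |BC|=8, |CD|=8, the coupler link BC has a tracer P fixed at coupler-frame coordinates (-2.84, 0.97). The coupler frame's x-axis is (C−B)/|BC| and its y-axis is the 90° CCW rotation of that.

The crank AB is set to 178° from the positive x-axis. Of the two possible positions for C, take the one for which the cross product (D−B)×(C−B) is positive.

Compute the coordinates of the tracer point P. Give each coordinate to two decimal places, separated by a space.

A=(0,0), D=(4.00,0)
B = A + 4.00·(cos178°, sin178°) = (-3.9976, 0.1396)
|BD| = 7.9988
circle(B,8.00) ∩ circle(D,8.00): a=3.9994, h=6.9286
  candidates: C₊=(0.1221,6.9973) cross=55.420; C₋=(-0.1197,-6.8577) cross=-55.420
  mode + wants cross > 0 → take C=(0.1221,6.9973) (cross=55.420)
ex = (C−B)/|BC| = (0.5150,0.8572); ey = (-0.8572,0.5150)
P = B + -2.84·ex + 0.97·ey = (-6.2916,-1.7954)

-6.29 -1.80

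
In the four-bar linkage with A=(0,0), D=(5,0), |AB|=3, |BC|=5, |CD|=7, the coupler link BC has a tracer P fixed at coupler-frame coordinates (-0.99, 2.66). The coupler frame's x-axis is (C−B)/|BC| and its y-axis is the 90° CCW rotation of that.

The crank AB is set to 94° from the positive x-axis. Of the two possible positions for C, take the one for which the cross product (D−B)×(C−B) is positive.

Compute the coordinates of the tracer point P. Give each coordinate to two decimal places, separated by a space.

-2.86 4.01

A=(0,0), D=(5.00,0)
B = A + 3.00·(cos94°, sin94°) = (-0.2093, 2.9927)
|BD| = 6.0077
circle(B,5.00) ∩ circle(D,7.00): a=1.0064, h=4.8977
  candidates: C₊=(3.1031,6.7381) cross=29.424; C₋=(-1.7763,-1.7554) cross=-29.424
  mode + wants cross > 0 → take C=(3.1031,6.7381) (cross=29.424)
ex = (C−B)/|BC| = (0.6625,0.7491); ey = (-0.7491,0.6625)
P = B + -0.99·ex + 2.66·ey = (-2.8577,4.0133)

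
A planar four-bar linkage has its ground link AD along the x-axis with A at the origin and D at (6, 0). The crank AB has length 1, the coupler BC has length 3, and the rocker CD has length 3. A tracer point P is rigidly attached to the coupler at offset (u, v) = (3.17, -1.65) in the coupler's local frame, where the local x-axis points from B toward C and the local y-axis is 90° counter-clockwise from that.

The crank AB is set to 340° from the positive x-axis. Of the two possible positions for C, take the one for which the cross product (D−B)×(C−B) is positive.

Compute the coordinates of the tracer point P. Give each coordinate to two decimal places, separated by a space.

A=(0,0), D=(6.00,0)
B = A + 1.00·(cos340°, sin340°) = (0.9397, -0.3420)
|BD| = 5.0719
circle(B,3.00) ∩ circle(D,3.00): a=2.5359, h=1.6028
  candidates: C₊=(3.3618,1.4282) cross=8.129; C₋=(3.5779,-1.7702) cross=-8.129
  mode + wants cross > 0 → take C=(3.3618,1.4282) (cross=8.129)
ex = (C−B)/|BC| = (0.8074,0.5901); ey = (-0.5901,0.8074)
P = B + 3.17·ex + -1.65·ey = (4.4726,0.1964)

4.47 0.20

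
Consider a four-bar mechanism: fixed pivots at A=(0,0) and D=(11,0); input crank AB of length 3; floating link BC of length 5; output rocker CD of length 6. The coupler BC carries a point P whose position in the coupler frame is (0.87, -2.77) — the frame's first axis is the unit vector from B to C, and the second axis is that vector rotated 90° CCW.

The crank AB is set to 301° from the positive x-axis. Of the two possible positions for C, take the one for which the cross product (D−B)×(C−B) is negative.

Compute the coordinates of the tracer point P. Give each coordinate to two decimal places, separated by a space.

A=(0,0), D=(11.00,0)
B = A + 3.00·(cos301°, sin301°) = (1.5451, -2.5715)
|BD| = 9.7983
circle(B,5.00) ∩ circle(D,6.00): a=4.3379, h=2.4866
  candidates: C₊=(5.0783,0.9663) cross=24.364; C₋=(6.3835,-3.8325) cross=-24.364
  mode - wants cross < 0 → take C=(6.3835,-3.8325) (cross=-24.364)
ex = (C−B)/|BC| = (0.9677,-0.2522); ey = (0.2522,0.9677)
P = B + 0.87·ex + -2.77·ey = (1.6884,-5.4714)

1.69 -5.47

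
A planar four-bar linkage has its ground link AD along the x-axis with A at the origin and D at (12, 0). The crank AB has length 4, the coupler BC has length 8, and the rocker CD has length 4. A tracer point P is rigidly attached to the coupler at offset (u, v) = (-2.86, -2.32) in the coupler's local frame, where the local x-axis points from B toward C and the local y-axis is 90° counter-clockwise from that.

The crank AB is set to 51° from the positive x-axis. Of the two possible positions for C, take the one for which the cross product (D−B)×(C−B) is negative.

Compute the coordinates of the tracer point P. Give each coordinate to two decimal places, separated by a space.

-1.16 3.21

A=(0,0), D=(12.00,0)
B = A + 4.00·(cos51°, sin51°) = (2.5173, 3.1086)
|BD| = 9.9792
circle(B,8.00) ∩ circle(D,4.00): a=7.3946, h=3.0528
  candidates: C₊=(10.4949,3.7060) cross=30.465; C₋=(8.5930,-2.0958) cross=-30.465
  mode - wants cross < 0 → take C=(8.5930,-2.0958) (cross=-30.465)
ex = (C−B)/|BC| = (0.7595,-0.6505); ey = (0.6505,0.7595)
P = B + -2.86·ex + -2.32·ey = (-1.1641,3.2072)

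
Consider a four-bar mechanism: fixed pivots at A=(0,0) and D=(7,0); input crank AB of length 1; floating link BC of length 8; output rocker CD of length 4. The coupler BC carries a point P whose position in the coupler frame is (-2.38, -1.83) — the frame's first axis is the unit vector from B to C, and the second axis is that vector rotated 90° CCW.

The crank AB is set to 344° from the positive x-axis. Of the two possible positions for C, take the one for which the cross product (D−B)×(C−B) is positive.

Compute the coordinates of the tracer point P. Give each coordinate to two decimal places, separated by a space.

A=(0,0), D=(7.00,0)
B = A + 1.00·(cos344°, sin344°) = (0.9613, -0.2756)
|BD| = 6.0450
circle(B,8.00) ∩ circle(D,4.00): a=6.9927, h=3.8861
  candidates: C₊=(7.7695,3.9253) cross=23.492; C₋=(8.1239,-3.8389) cross=-23.492
  mode + wants cross > 0 → take C=(7.7695,3.9253) (cross=23.492)
ex = (C−B)/|BC| = (0.8510,0.5251); ey = (-0.5251,0.8510)
P = B + -2.38·ex + -1.83·ey = (-0.1032,-3.0828)

-0.10 -3.08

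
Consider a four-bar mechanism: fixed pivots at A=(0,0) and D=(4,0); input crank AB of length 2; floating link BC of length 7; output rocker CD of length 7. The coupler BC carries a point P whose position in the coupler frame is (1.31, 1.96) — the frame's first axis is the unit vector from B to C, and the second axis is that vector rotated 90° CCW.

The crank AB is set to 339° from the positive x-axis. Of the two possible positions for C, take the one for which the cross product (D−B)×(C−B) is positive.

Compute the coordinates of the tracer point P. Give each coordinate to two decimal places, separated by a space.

-0.28 0.26

A=(0,0), D=(4.00,0)
B = A + 2.00·(cos339°, sin339°) = (1.8672, -0.7167)
|BD| = 2.2500
circle(B,7.00) ∩ circle(D,7.00): a=1.1250, h=6.9090
  candidates: C₊=(0.7328,6.1907) cross=15.546; C₋=(5.1344,-6.9075) cross=-15.546
  mode + wants cross > 0 → take C=(0.7328,6.1907) (cross=15.546)
ex = (C−B)/|BC| = (-0.1621,0.9868); ey = (-0.9868,-0.1621)
P = B + 1.31·ex + 1.96·ey = (-0.2792,0.2583)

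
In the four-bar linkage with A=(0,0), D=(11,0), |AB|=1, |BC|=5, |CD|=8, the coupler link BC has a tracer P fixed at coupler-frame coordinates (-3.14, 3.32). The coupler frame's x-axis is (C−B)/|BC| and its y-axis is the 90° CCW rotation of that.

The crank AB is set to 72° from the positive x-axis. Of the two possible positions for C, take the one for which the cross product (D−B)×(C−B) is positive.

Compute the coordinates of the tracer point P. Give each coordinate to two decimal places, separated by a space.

A=(0,0), D=(11.00,0)
B = A + 1.00·(cos72°, sin72°) = (0.3090, 0.9511)
|BD| = 10.7332
circle(B,5.00) ∩ circle(D,8.00): a=3.5498, h=3.5212
  candidates: C₊=(4.1569,4.1439) cross=37.794; C₋=(3.5329,-2.8708) cross=-37.794
  mode + wants cross > 0 → take C=(4.1569,4.1439) (cross=37.794)
ex = (C−B)/|BC| = (0.7696,0.6386); ey = (-0.6386,0.7696)
P = B + -3.14·ex + 3.32·ey = (-4.2275,1.5009)

-4.23 1.50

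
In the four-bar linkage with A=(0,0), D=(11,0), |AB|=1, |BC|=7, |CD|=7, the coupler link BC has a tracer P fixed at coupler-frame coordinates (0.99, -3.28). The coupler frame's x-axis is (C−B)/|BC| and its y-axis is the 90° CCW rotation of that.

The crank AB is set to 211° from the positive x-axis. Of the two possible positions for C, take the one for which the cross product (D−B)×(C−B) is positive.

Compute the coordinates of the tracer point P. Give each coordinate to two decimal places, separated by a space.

1.82 -2.66

A=(0,0), D=(11.00,0)
B = A + 1.00·(cos211°, sin211°) = (-0.8572, -0.5150)
|BD| = 11.8683
circle(B,7.00) ∩ circle(D,7.00): a=5.9342, h=3.7129
  candidates: C₊=(4.9103,3.4519) cross=44.066; C₋=(5.2325,-3.9669) cross=-44.066
  mode + wants cross > 0 → take C=(4.9103,3.4519) (cross=44.066)
ex = (C−B)/|BC| = (0.8239,0.5667); ey = (-0.5667,0.8239)
P = B + 0.99·ex + -3.28·ey = (1.8173,-2.6565)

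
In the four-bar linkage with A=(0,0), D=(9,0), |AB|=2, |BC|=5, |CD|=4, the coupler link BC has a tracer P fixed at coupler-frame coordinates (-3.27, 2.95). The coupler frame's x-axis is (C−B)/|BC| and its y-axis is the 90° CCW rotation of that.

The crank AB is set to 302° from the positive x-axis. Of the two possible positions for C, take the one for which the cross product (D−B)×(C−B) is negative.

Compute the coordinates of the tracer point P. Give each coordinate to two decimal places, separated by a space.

A=(0,0), D=(9.00,0)
B = A + 2.00·(cos302°, sin302°) = (1.0598, -1.6961)
|BD| = 8.1193
circle(B,5.00) ∩ circle(D,4.00): a=4.6139, h=1.9267
  candidates: C₊=(5.1694,1.1519) cross=15.643; C₋=(5.9744,-2.6164) cross=-15.643
  mode - wants cross < 0 → take C=(5.9744,-2.6164) (cross=-15.643)
ex = (C−B)/|BC| = (0.9829,-0.1841); ey = (0.1841,0.9829)
P = B + -3.27·ex + 2.95·ey = (-1.6113,1.8054)

-1.61 1.81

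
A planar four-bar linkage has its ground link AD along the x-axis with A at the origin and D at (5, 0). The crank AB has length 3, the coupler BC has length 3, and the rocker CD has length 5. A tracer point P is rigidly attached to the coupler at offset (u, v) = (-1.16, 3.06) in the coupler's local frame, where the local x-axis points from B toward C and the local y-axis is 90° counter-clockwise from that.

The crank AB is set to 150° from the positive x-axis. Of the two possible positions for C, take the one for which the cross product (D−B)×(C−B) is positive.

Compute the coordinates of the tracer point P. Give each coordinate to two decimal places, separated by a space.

A=(0,0), D=(5.00,0)
B = A + 3.00·(cos150°, sin150°) = (-2.5981, 1.5000)
|BD| = 7.7447
circle(B,3.00) ∩ circle(D,5.00): a=2.8394, h=0.9684
  candidates: C₊=(0.3751,1.9001) cross=7.500; C₋=(0.0000,0.0000) cross=-7.500
  mode + wants cross > 0 → take C=(0.3751,1.9001) (cross=7.500)
ex = (C−B)/|BC| = (0.9911,0.1334); ey = (-0.1334,0.9911)
P = B + -1.16·ex + 3.06·ey = (-4.1558,4.3779)

-4.16 4.38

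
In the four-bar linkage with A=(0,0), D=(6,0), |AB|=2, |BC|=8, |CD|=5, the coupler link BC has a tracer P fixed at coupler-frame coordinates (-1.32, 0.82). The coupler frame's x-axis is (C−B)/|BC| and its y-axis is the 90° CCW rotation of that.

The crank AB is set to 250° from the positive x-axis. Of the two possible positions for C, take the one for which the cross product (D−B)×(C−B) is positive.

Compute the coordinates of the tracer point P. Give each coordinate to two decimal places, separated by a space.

-2.12 -2.46

A=(0,0), D=(6.00,0)
B = A + 2.00·(cos250°, sin250°) = (-0.6840, -1.8794)
|BD| = 6.9432
circle(B,8.00) ∩ circle(D,5.00): a=6.2801, h=4.9558
  candidates: C₊=(4.0202,4.5913) cross=34.409; C₋=(6.7031,-4.9503) cross=-34.409
  mode + wants cross > 0 → take C=(4.0202,4.5913) (cross=34.409)
ex = (C−B)/|BC| = (0.5880,0.8088); ey = (-0.8088,0.5880)
P = B + -1.32·ex + 0.82·ey = (-2.1235,-2.4649)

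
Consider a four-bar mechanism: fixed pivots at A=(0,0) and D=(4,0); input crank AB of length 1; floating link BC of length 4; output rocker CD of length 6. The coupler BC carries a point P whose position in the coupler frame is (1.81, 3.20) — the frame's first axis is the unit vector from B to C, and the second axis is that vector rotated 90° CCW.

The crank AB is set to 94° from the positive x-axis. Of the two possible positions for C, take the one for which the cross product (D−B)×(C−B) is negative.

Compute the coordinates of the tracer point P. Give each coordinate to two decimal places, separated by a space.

2.42 -1.71

A=(0,0), D=(4.00,0)
B = A + 1.00·(cos94°, sin94°) = (-0.0698, 0.9976)
|BD| = 4.1902
circle(B,4.00) ∩ circle(D,6.00): a=-0.2914, h=3.9894
  candidates: C₊=(0.5970,4.9416) cross=16.716; C₋=(-1.3025,-2.8077) cross=-16.716
  mode - wants cross < 0 → take C=(-1.3025,-2.8077) (cross=-16.716)
ex = (C−B)/|BC| = (-0.3082,-0.9513); ey = (0.9513,-0.3082)
P = B + 1.81·ex + 3.20·ey = (2.4167,-1.7105)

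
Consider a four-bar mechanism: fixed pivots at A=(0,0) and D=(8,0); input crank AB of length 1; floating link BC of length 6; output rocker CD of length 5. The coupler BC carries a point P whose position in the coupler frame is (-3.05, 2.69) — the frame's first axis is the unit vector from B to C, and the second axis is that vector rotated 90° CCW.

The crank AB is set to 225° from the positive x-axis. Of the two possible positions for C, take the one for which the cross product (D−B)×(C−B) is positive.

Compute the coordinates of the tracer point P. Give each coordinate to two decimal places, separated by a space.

A=(0,0), D=(8.00,0)
B = A + 1.00·(cos225°, sin225°) = (-0.7071, -0.7071)
|BD| = 8.7358
circle(B,6.00) ∩ circle(D,5.00): a=4.9975, h=3.3204
  candidates: C₊=(4.0052,3.0069) cross=29.006; C₋=(4.5427,-3.6121) cross=-29.006
  mode + wants cross > 0 → take C=(4.0052,3.0069) (cross=29.006)
ex = (C−B)/|BC| = (0.7854,0.6190); ey = (-0.6190,0.7854)
P = B + -3.05·ex + 2.69·ey = (-4.7677,-0.4824)

-4.77 -0.48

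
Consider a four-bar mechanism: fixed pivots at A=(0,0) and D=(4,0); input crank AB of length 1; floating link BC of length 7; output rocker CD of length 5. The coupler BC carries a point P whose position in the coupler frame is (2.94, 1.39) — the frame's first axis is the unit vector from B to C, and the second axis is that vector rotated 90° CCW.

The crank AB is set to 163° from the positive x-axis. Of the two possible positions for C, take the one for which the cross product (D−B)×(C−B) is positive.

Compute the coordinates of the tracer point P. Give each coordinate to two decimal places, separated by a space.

A=(0,0), D=(4.00,0)
B = A + 1.00·(cos163°, sin163°) = (-0.9563, 0.2924)
|BD| = 4.9649
circle(B,7.00) ∩ circle(D,5.00): a=4.8994, h=4.9996
  candidates: C₊=(4.2290,4.9948) cross=24.822; C₋=(3.6402,-4.9870) cross=-24.822
  mode + wants cross > 0 → take C=(4.2290,4.9948) (cross=24.822)
ex = (C−B)/|BC| = (0.7408,0.6718); ey = (-0.6718,0.7408)
P = B + 2.94·ex + 1.39·ey = (0.2878,3.2970)

0.29 3.30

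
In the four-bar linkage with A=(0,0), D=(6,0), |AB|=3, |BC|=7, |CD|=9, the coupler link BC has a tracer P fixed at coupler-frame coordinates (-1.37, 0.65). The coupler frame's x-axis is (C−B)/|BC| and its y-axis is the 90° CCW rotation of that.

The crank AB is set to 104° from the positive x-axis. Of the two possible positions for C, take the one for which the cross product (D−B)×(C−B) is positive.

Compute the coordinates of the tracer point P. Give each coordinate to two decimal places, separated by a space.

-2.05 2.18

A=(0,0), D=(6.00,0)
B = A + 3.00·(cos104°, sin104°) = (-0.7258, 2.9109)
|BD| = 7.3287
circle(B,7.00) ∩ circle(D,9.00): a=1.4811, h=6.8415
  candidates: C₊=(3.3509,8.6013) cross=50.139; C₋=(-2.0839,-3.9561) cross=-50.139
  mode + wants cross > 0 → take C=(3.3509,8.6013) (cross=50.139)
ex = (C−B)/|BC| = (0.5824,0.8129); ey = (-0.8129,0.5824)
P = B + -1.37·ex + 0.65·ey = (-2.0520,2.1757)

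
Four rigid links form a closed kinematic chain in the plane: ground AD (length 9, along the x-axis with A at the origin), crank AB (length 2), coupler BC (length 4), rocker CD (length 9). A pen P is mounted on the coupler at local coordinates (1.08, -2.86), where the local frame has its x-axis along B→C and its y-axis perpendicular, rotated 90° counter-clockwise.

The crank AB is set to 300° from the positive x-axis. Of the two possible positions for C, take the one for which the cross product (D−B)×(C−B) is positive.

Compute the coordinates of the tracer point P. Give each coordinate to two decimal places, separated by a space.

A=(0,0), D=(9.00,0)
B = A + 2.00·(cos300°, sin300°) = (1.0000, -1.7321)
|BD| = 8.1854
circle(B,4.00) ∩ circle(D,9.00): a=0.1222, h=3.9981
  candidates: C₊=(0.2734,2.2014) cross=32.726; C₋=(1.9654,-5.6138) cross=-32.726
  mode + wants cross > 0 → take C=(0.2734,2.2014) (cross=32.726)
ex = (C−B)/|BC| = (-0.1817,0.9834); ey = (-0.9834,-0.1817)
P = B + 1.08·ex + -2.86·ey = (3.6162,-0.1505)

3.62 -0.15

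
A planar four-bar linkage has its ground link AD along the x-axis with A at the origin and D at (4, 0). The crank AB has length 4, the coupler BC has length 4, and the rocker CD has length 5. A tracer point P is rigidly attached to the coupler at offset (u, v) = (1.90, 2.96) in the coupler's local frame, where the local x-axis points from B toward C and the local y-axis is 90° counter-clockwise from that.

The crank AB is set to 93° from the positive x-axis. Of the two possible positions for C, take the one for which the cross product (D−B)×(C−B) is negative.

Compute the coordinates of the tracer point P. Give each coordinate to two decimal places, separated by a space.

2.32 1.55

A=(0,0), D=(4.00,0)
B = A + 4.00·(cos93°, sin93°) = (-0.2093, 3.9945)
|BD| = 5.8030
circle(B,4.00) ∩ circle(D,5.00): a=2.1260, h=3.3882
  candidates: C₊=(3.6651,4.9888) cross=19.662; C₋=(-0.9995,0.0733) cross=-19.662
  mode - wants cross < 0 → take C=(-0.9995,0.0733) (cross=-19.662)
ex = (C−B)/|BC| = (-0.1975,-0.9803); ey = (0.9803,-0.1975)
P = B + 1.90·ex + 2.96·ey = (2.3170,1.5473)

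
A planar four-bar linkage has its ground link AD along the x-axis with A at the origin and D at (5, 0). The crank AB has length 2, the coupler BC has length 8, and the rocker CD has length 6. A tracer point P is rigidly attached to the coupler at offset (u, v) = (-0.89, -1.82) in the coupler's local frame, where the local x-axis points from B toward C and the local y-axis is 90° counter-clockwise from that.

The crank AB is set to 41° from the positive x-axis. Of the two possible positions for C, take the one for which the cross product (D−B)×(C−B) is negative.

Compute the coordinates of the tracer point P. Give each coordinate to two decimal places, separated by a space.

A=(0,0), D=(5.00,0)
B = A + 2.00·(cos41°, sin41°) = (1.5094, 1.3121)
|BD| = 3.7290
circle(B,8.00) ∩ circle(D,6.00): a=5.6188, h=5.6946
  candidates: C₊=(8.7727,4.6655) cross=21.236; C₋=(4.7652,-5.9954) cross=-21.236
  mode - wants cross < 0 → take C=(4.7652,-5.9954) (cross=-21.236)
ex = (C−B)/|BC| = (0.4070,-0.9134); ey = (0.9134,0.4070)
P = B + -0.89·ex + -1.82·ey = (-0.5152,1.3844)

-0.52 1.38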